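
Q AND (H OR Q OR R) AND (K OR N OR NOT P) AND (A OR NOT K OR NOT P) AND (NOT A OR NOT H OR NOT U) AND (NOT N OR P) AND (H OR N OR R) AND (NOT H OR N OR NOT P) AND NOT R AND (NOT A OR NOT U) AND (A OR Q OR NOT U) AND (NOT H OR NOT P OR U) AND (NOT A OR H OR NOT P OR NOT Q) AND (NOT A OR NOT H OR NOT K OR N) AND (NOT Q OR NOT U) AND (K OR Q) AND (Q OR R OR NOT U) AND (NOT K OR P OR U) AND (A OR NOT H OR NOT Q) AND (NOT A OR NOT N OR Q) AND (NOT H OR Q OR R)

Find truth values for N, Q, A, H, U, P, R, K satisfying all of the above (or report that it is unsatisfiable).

Unit clause (Q) forces Q = True.
Unit clause (NOT R) forces R = False.
In (NOT Q OR NOT U) only NOT U is left, so U = False.
Set N = True.
  then (NOT N OR P) forces P = True.
  then (NOT H OR NOT P OR U) forces H = False.
  then (NOT A OR H OR NOT P OR NOT Q) forces A = False.
  then (A OR NOT K OR NOT P) forces K = False.
All clauses satisfied.

N = True; Q = True; A = False; H = False; U = False; P = True; R = False; K = False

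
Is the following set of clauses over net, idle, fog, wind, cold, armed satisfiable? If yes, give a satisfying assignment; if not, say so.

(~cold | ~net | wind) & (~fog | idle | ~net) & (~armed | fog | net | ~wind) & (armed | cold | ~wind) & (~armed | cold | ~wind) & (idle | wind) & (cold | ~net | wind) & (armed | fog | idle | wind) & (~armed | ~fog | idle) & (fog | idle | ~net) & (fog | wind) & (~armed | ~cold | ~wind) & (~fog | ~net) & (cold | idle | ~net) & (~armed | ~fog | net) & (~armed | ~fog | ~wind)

net: False, idle: False, fog: False, wind: True, cold: True, armed: False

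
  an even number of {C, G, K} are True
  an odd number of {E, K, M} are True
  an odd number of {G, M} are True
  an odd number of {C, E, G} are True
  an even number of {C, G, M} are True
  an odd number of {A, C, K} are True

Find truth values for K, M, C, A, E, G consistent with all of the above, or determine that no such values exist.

K = False, M = False, C = True, A = False, E = True, G = True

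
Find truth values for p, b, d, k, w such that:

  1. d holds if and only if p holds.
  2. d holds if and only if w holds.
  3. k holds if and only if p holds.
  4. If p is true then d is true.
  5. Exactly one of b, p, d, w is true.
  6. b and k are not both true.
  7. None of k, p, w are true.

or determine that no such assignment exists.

p = False, b = True, d = False, k = False, w = False

  (1) d=F, p=F — same ✓
  (2) d=F, w=F — same ✓
  (3) k=F, p=F — same ✓
  (4) p=F ⇒ d: vacuous ✓
  (5) {b, p, d, w}: 1 true — exactly one ✓
  (6) b=T, k=F — not both ✓
  (7) {k, p, w}: 0 true — none ✓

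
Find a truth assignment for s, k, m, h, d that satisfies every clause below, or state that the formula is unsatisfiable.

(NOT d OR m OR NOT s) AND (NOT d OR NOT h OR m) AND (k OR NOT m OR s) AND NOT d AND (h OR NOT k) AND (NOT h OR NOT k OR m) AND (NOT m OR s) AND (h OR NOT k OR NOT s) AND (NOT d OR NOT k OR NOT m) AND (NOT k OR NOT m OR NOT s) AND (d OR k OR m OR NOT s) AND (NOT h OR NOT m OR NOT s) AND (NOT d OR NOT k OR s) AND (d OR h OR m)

Unit clause (NOT d) forces d = False.
Set s = False.
  then (NOT m OR s) forces m = False.
  then (d OR h OR m) forces h = True.
  then (NOT h OR NOT k OR m) forces k = False.
All clauses satisfied.

s = False; k = False; m = False; h = True; d = False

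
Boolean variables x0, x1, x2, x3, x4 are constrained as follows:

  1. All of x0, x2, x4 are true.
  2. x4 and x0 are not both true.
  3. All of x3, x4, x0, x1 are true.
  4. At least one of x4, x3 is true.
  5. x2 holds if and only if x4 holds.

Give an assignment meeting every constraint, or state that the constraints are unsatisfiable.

Case x4 = True:
  (1) forces x0 = True.
  Constraint (2) is violated (x4=T, x0=T) — contradiction.
Case x4 = False:
  Constraint (1) is violated (x4=F) — contradiction.
Both cases fail — unsatisfiable.

The formula is unsatisfiable.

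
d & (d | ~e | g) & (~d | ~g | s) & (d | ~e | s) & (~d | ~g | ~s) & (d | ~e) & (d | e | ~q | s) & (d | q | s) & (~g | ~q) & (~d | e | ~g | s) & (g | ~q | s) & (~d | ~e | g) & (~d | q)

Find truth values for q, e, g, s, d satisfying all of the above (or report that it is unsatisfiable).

q = True; e = False; g = False; s = True; d = True

Unit clause (d) forces d = True.
In (~d | q) only q is left, so q = True.
In (~g | ~q) only ~g is left, so g = False.
In (g | ~q | s) only s is left, so s = True.
In (~d | ~e | g) only ~e is left, so e = False.
All clauses satisfied.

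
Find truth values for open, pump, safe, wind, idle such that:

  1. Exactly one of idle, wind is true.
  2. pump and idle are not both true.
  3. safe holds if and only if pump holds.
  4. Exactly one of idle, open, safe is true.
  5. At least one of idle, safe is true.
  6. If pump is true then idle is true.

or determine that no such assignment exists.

open=F, pump=F, safe=F, wind=F, idle=T

  (1) {idle, wind}: 1 true — exactly one ✓
  (2) pump=F, idle=T — not both ✓
  (3) safe=F, pump=F — same ✓
  (4) {idle, open, safe}: 1 true — exactly one ✓
  (5) {idle, safe}: 1 true — at least one ✓
  (6) pump=F ⇒ idle: vacuous ✓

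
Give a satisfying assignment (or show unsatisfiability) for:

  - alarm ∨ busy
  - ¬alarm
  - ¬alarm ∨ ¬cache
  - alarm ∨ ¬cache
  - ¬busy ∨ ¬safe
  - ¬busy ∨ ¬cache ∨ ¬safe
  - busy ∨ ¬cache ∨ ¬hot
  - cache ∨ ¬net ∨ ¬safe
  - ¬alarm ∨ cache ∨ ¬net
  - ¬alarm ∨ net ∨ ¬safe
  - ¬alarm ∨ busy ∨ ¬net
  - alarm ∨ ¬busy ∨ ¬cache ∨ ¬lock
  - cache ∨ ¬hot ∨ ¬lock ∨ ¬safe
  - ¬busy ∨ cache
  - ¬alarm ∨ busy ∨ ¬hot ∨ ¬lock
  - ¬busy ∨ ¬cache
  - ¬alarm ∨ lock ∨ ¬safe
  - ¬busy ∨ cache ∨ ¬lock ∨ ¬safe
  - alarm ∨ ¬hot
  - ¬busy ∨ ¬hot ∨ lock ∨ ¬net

Unsatisfiable

Case alarm = True:
  Clause (¬alarm) is falsified — contradiction.
Case alarm = False:
  (alarm ∨ busy) forces busy = True.
  (alarm ∨ ¬cache) forces cache = False.
  Clause (¬busy ∨ cache) is falsified — contradiction.
Both cases fail, so the formula is unsatisfiable.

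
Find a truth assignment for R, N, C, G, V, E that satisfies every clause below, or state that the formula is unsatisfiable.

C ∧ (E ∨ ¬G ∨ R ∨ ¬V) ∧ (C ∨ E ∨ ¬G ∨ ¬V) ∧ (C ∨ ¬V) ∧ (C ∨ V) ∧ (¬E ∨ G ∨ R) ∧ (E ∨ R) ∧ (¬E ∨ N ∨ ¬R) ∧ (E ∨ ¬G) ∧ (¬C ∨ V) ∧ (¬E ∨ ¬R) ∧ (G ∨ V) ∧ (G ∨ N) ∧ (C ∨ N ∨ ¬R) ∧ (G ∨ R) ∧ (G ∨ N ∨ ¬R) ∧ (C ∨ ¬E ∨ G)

Unit clause (C) forces C = True.
In (¬C ∨ V) only V is left, so V = True.
Set R = False.
  then (E ∨ R) forces E = True.
  then (G ∨ R) forces G = True.
Set N = True.
All clauses satisfied.

R = False; N = True; C = True; G = True; V = True; E = True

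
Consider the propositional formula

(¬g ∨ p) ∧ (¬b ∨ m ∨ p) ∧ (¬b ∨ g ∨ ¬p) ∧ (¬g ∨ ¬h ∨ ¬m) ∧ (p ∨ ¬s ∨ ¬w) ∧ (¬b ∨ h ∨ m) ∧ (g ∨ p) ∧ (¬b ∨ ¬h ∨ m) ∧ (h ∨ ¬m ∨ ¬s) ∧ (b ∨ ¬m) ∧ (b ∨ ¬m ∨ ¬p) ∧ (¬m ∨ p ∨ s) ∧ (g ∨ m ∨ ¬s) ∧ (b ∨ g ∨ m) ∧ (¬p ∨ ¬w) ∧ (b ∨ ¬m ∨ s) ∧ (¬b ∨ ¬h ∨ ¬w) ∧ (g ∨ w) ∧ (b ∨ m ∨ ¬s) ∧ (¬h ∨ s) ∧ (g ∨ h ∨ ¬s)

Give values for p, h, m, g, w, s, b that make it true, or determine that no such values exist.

p = True, h = False, m = True, g = True, w = False, s = False, b = True

Try p = False:
  (¬g ∨ p) forces g = False.
  clause (g ∨ p) is falsified — backtrack.
So p = True.
  then (¬p ∨ ¬w) forces w = False.
  then (g ∨ w) forces g = True.
Set h = False.
Set m = True.
  then (h ∨ ¬m ∨ ¬s) forces s = False.
  then (b ∨ ¬m) forces b = True.
All clauses satisfied.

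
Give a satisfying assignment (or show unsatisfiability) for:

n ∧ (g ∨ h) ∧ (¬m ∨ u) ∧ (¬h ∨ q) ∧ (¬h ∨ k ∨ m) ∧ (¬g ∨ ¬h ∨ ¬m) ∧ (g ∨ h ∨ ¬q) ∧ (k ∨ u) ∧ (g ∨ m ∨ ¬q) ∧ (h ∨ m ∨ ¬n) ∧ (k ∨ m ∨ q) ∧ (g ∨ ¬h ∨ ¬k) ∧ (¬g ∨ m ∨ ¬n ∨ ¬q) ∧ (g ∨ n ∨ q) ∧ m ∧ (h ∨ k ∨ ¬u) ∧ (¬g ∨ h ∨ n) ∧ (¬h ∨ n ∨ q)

n=T, u=T, h=T, m=T, q=T, g=F, k=F

Unit clause (n) forces n = True.
Unit clause (m) forces m = True.
In (¬m ∨ u) only u is left, so u = True.
Set h = True.
  then (¬h ∨ q) forces q = True.
  then (¬g ∨ ¬h ∨ ¬m) forces g = False.
  then (g ∨ ¬h ∨ ¬k) forces k = False.
All clauses satisfied.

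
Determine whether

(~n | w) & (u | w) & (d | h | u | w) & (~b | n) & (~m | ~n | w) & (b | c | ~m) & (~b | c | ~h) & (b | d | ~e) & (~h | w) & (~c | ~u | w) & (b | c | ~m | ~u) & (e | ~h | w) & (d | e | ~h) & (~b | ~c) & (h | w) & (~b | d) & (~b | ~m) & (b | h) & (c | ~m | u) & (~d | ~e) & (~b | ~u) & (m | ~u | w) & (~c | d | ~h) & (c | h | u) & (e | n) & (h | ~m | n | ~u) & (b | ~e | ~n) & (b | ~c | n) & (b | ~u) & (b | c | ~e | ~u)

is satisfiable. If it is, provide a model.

Set h = True.
  then (~h | w) forces w = True.
Try d = False:
  (d | e | ~h) forces e = True.
  (b | d | ~e) forces b = True.
  clause (~b | d) is falsified — backtrack.
So d = True.
  then (~d | ~e) forces e = False.
  then (e | n) forces n = True.
Set u = False.
Try b = True:
  (~b | c | ~h) forces c = True.
  clause (~b | ~c) is falsified — backtrack.
So b = False.
Set c = False.
  then (b | c | ~m) forces m = False.
All clauses satisfied.

h=T, w=T, d=T, n=T, u=F, b=F, c=F, m=F, e=F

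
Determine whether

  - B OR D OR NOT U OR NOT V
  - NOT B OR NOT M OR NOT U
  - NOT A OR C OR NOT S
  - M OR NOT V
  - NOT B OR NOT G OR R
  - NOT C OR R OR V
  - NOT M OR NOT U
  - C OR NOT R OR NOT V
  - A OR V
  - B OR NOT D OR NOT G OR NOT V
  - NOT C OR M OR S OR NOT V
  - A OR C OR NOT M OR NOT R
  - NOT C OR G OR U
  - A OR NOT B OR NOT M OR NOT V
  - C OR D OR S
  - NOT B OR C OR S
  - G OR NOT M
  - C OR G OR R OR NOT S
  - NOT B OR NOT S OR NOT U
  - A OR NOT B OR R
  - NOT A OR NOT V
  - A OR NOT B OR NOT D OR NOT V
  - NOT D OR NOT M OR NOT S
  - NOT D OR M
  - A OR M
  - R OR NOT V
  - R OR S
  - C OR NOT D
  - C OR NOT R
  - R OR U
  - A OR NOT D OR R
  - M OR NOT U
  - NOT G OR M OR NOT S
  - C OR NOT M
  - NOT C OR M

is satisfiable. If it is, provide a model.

S = False, M = True, A = True, G = True, U = False, B = False, C = True, V = False, D = False, R = True

Set S = False.
  then (R OR S) forces R = True.
  then (C OR NOT R) forces C = True.
  then (NOT C OR M) forces M = True.
  then (NOT M OR NOT U) forces U = False.
  then (NOT C OR G OR U) forces G = True.
Set A = True.
  then (NOT A OR NOT V) forces V = False.
Set B = False.
Set D = False.
All clauses satisfied.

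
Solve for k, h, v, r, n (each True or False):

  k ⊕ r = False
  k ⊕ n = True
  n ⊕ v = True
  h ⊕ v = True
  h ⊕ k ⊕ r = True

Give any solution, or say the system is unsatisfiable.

k = False, h = True, v = False, r = False, n = True

k ⊕ r = F ⊕ F = False ✓
k ⊕ n = F ⊕ T = True ✓
n ⊕ v = T ⊕ F = True ✓
h ⊕ v = T ⊕ F = True ✓
h ⊕ k ⊕ r = T ⊕ F ⊕ F = True ✓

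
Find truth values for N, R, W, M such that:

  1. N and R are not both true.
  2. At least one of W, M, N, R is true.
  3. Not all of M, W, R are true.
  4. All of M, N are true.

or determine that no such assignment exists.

N = True, R = False, W = True, M = True

  (1) N=T, R=F — not both ✓
  (2) {W, M, N, R}: 3 true — at least one ✓
  (3) {M, W, R}: 2/3 true — not all ✓
  (4) {M, N}: all 2 true ✓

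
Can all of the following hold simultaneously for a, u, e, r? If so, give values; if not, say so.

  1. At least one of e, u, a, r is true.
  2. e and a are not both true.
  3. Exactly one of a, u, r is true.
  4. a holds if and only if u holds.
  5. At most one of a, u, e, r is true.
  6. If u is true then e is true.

a = False, u = False, e = False, r = True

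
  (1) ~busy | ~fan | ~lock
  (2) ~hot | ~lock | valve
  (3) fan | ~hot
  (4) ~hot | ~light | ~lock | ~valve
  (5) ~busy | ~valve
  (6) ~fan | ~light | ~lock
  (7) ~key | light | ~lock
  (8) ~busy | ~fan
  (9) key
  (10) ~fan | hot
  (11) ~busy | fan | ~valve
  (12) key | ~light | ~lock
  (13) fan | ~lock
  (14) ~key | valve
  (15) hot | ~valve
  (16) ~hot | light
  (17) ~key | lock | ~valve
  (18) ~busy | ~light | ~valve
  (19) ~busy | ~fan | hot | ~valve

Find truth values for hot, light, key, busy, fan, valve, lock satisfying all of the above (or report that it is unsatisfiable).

UNSATISFIABLE

Case lock = True:
  (key) forces key = True.
  (~key | light | ~lock) forces light = True.
  (~fan | ~light | ~lock) forces fan = False.
  Clause (fan | ~lock) is falsified — contradiction.
Case lock = False:
  (key) forces key = True.
  (~key | valve) forces valve = True.
  Clause (~key | lock | ~valve) is falsified — contradiction.
Both cases fail, so the formula is unsatisfiable.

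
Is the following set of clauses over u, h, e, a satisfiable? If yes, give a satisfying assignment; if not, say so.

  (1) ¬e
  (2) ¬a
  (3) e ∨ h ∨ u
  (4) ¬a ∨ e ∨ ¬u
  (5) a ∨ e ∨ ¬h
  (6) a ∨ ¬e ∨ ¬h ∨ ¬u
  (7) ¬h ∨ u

u = True, h = False, e = False, a = False

Unit clause (¬e) forces e = False.
Unit clause (¬a) forces a = False.
In (a ∨ e ∨ ¬h) only ¬h is left, so h = False.
In (e ∨ h ∨ u) only u is left, so u = True.
Check each clause:
  (¬e): ¬e holds.
  (¬a): ¬a holds.
  (e ∨ h ∨ u): u holds.
  (¬a ∨ e ∨ ¬u): ¬a holds.
  (a ∨ e ∨ ¬h): ¬h holds.
  (a ∨ ¬e ∨ ¬h ∨ ¬u): ¬e holds.
  (¬h ∨ u): ¬h holds.
All clauses satisfied.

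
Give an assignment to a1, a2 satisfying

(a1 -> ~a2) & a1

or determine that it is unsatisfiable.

a1=T, a2=F

  a1 -> ~a2 = True
    ~a2 = True
Both conjuncts True, so the formula holds.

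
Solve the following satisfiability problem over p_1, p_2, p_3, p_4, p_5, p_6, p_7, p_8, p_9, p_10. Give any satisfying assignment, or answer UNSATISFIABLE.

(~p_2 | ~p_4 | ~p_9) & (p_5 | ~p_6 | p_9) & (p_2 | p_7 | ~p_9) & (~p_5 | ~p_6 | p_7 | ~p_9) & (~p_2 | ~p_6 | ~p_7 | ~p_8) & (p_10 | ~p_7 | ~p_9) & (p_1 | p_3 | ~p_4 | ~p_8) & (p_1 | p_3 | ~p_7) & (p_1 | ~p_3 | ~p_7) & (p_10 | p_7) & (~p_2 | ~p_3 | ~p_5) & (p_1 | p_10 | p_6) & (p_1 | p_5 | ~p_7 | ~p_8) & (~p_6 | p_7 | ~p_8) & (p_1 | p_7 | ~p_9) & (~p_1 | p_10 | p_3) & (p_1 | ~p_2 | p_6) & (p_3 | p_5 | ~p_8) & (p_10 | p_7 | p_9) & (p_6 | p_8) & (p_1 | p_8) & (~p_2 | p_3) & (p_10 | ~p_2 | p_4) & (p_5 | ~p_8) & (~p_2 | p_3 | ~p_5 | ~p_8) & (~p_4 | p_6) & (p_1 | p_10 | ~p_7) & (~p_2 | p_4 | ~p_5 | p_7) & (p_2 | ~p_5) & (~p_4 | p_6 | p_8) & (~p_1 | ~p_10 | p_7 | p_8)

Try p_1 = False:
  (p_1 | p_8) forces p_8 = True.
  (p_5 | ~p_8) forces p_5 = True.
  (p_2 | ~p_5) forces p_2 = True.
  (~p_2 | ~p_3 | ~p_5) forces p_3 = False.
  clause (~p_2 | p_3) is falsified — backtrack.
So p_1 = True.
Set p_2 = False.
  then (p_2 | ~p_5) forces p_5 = False.
  then (p_5 | ~p_8) forces p_8 = False.
  then (p_6 | p_8) forces p_6 = True.
  then (p_5 | ~p_6 | p_9) forces p_9 = True.
  then (p_2 | p_7 | ~p_9) forces p_7 = True.
  then (p_10 | ~p_7 | ~p_9) forces p_10 = True.
Set p_3 = True.
Set p_4 = False.
All clauses satisfied.

p_1 = True, p_2 = False, p_3 = True, p_4 = False, p_5 = False, p_6 = True, p_7 = True, p_8 = False, p_9 = True, p_10 = True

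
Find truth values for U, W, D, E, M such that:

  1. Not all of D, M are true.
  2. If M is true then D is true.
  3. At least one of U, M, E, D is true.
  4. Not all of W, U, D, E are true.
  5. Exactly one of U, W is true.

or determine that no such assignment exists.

U = False, W = True, D = False, E = True, M = False

  (1) {D, M}: 0/2 true — not all ✓
  (2) M=F ⇒ D: vacuous ✓
  (3) {U, M, E, D}: 1 true — at least one ✓
  (4) {W, U, D, E}: 2/4 true — not all ✓
  (5) {U, W}: 1 true — exactly one ✓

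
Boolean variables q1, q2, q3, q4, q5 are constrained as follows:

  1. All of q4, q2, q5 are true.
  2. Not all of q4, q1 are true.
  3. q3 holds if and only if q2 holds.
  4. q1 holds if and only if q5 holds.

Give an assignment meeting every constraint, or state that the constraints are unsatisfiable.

Case q2 = True:
  (1) forces q4 = True.
  (1) forces q5 = True.
  (2) with q4=T forces q1 = False.
  Constraint (4) is violated (q1=F, q5=T) — contradiction.
Case q2 = False:
  Constraint (1) is violated (q2=F) — contradiction.
Both cases fail — unsatisfiable.

Unsatisfiable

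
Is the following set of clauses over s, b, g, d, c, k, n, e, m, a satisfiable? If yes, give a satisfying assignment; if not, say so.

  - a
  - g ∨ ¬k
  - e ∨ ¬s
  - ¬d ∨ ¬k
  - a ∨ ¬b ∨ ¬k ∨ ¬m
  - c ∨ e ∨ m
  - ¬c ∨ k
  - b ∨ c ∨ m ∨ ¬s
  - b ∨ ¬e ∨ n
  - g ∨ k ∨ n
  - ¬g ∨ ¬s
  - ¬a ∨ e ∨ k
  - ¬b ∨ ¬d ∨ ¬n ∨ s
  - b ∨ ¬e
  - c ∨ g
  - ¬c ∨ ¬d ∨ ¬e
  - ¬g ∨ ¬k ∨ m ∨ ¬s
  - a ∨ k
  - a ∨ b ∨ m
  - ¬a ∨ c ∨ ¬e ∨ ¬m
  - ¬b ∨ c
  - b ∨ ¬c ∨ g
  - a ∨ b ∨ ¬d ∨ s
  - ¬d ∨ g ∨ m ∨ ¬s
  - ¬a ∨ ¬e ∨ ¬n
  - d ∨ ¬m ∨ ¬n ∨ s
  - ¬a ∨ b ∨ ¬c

s: False, b: True, g: True, d: False, c: True, k: True, n: False, e: False, m: True, a: True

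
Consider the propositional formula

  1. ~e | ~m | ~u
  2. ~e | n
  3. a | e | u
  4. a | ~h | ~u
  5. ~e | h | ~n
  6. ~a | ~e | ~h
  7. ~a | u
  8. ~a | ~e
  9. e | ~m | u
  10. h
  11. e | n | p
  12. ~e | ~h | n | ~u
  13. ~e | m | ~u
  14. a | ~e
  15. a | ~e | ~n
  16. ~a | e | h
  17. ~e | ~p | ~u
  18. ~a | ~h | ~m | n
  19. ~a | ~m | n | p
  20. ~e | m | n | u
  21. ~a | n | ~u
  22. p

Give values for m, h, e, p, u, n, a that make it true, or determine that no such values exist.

m = False; h = True; e = False; p = True; u = True; n = True; a = True

Unit clause (h) forces h = True.
Unit clause (p) forces p = True.
Set m = False.
Try e = True:
  (~e | n) forces n = True.
  (~a | ~e | ~h) forces a = False.
  clause (a | ~e) is falsified — backtrack.
So e = False.
Set u = True.
  then (a | ~h | ~u) forces a = True.
  then (~a | n | ~u) forces n = True.
All clauses satisfied.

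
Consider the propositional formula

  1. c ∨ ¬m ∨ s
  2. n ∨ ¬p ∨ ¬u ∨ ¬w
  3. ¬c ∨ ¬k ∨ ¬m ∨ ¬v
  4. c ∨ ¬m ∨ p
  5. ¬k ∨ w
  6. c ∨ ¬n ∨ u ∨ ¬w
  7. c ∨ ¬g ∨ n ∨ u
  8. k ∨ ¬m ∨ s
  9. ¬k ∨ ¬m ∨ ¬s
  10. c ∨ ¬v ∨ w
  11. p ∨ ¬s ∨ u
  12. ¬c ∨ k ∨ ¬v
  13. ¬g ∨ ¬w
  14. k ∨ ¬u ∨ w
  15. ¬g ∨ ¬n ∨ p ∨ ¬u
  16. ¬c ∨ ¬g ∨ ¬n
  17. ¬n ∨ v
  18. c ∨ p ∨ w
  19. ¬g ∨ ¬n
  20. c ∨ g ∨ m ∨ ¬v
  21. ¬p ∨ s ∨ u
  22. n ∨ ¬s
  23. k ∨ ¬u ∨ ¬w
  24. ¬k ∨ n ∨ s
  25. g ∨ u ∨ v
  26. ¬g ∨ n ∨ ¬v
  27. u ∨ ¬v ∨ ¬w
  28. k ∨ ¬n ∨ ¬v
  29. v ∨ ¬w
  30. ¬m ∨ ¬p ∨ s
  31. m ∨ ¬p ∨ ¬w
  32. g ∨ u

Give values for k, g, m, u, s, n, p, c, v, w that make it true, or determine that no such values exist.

k: False, g: True, m: False, u: False, s: False, n: False, p: False, c: True, v: False, w: False

Set k = False.
Try g = False:
  (g ∨ u) forces u = True.
  (k ∨ ¬u ∨ w) forces w = True.
  clause (k ∨ ¬u ∨ ¬w) is falsified — backtrack.
So g = True.
  then (¬g ∨ ¬w) forces w = False.
  then (k ∨ ¬u ∨ w) forces u = False.
  then (¬g ∨ ¬n) forces n = False.
  then (n ∨ ¬s) forces s = False.
  then (¬g ∨ n ∨ ¬v) forces v = False.
  then (c ∨ ¬g ∨ n ∨ u) forces c = True.
  then (k ∨ ¬m ∨ s) forces m = False.
  then (¬p ∨ s ∨ u) forces p = False.
All clauses satisfied.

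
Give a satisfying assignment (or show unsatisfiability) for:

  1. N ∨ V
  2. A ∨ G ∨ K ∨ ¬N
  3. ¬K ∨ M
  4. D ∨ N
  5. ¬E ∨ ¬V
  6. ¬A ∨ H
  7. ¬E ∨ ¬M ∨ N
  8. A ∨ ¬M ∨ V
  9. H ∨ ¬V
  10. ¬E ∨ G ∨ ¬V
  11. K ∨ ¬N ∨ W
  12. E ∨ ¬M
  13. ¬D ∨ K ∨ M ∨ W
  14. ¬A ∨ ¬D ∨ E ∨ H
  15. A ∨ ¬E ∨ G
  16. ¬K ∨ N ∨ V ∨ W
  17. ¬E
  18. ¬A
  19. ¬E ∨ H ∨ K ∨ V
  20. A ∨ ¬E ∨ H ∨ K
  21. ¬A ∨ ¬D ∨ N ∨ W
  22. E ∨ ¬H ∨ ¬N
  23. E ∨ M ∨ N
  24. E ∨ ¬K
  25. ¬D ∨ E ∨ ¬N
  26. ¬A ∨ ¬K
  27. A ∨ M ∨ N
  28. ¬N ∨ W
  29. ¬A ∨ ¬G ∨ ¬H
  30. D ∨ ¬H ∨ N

Unit clause (¬E) forces E = False.
Unit clause (¬A) forces A = False.
In (E ∨ ¬K) only ¬K is left, so K = False.
In (E ∨ ¬M) only ¬M is left, so M = False.
In (E ∨ M ∨ N) only N is left, so N = True.
In (¬D ∨ E ∨ ¬N) only ¬D is left, so D = False.
In (¬N ∨ W) only W is left, so W = True.
In (A ∨ G ∨ K ∨ ¬N) only G is left, so G = True.
In (E ∨ ¬H ∨ ¬N) only ¬H is left, so H = False.
In (H ∨ ¬V) only ¬V is left, so V = False.
All clauses satisfied.

V: False, H: False, K: False, G: True, A: False, M: False, E: False, N: True, D: False, W: True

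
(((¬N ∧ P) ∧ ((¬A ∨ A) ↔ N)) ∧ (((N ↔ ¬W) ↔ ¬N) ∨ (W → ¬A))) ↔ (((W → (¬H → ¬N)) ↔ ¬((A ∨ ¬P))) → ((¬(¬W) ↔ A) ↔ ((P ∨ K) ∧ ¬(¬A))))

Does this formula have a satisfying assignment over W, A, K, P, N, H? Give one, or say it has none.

W=F, A=F, K=T, P=T, N=T, H=T

  (((¬N ∧ P) ∧ ((¬A ∨ A) ↔ N)) ∧ (((N ↔ ¬W) ↔ ¬N) ∨ (W → ¬A))) ↔ (((W → (¬H → ¬N)) ↔ ¬((A ∨ ¬P))) → ((¬(¬W) ↔ A) ↔ ((P ∨ K) ∧ ¬(¬A)))) = True
    ((¬N ∧ P) ∧ ((¬A ∨ A) ↔ N)) ∧ (((N ↔ ¬W) ↔ ¬N) ∨ (W → ¬A)) = False
      (¬N ∧ P) ∧ ((¬A ∨ A) ↔ N) = False
        ¬N ∧ P = False
          ¬N = False
        (¬A ∨ A) ↔ N = True
          ¬A ∨ A = True
            ¬A = True
      ((N ↔ ¬W) ↔ ¬N) ∨ (W → ¬A) = True
        (N ↔ ¬W) ↔ ¬N = False
          N ↔ ¬W = True
            ¬W = True
          ¬N = False
        W → ¬A = True
          ¬A = True
    ((W → (¬H → ¬N)) ↔ ¬((A ∨ ¬P))) → ((¬(¬W) ↔ A) ↔ ((P ∨ K) ∧ ¬(¬A))) = False
      (W → (¬H → ¬N)) ↔ ¬((A ∨ ¬P)) = True
        W → (¬H → ¬N) = True
          ¬H → ¬N = True
            ¬H = False
            ¬N = False
        ¬((A ∨ ¬P)) = True
          A ∨ ¬P = False
            ¬P = False
      (¬(¬W) ↔ A) ↔ ((P ∨ K) ∧ ¬(¬A)) = False
        ¬(¬W) ↔ A = True
          ¬(¬W) = False
            ¬W = True
        (P ∨ K) ∧ ¬(¬A) = False
          P ∨ K = True
          ¬(¬A) = False
            ¬A = True
The formula evaluates to True.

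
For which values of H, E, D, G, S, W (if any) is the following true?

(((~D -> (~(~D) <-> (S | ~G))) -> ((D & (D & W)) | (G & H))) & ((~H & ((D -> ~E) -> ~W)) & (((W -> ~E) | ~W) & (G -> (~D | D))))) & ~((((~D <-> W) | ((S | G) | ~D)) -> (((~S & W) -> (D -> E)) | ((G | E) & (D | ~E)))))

The conjunct ~((((~D <-> W) | ((S | G) | ~D)) -> (((~S & W) -> (D -> E)) | ((G | E) & (D | ~E))))) is unsatisfiable on its own:
  D = True: simplifies to ~(((~W | (S | G)) -> (((~S & W) -> E) | (G | E)))).
    S = True: this becomes ~((True -> True)) = False.
    S = False: simplifies to ~(((~W | G) -> ((W -> E) | (G | E)))).
      W = True: simplifies to ~((G -> (E | (G | E)))).
        G = True: this becomes ~((True -> True)) = False.
        G = False: this becomes ~((False -> (E | E))) = False.
      W = False: this becomes ~((True -> True)) = False.
  D = False: this becomes ~((True -> True)) = False.
So the whole conjunction is unsatisfiable.

Unsatisfiable — no assignment works.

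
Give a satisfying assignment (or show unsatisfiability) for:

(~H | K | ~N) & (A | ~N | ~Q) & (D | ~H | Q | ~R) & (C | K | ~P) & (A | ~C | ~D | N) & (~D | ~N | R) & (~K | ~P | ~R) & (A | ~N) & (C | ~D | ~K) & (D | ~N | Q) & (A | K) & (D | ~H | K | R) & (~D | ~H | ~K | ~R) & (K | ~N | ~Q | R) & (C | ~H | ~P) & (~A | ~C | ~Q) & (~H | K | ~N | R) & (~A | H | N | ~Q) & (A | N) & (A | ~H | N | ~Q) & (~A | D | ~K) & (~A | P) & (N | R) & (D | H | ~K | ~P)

Set D = False.
Set P = True.
Set N = False.
  then (A | N) forces A = True.
  then (~A | D | ~K) forces K = False.
  then (N | R) forces R = True.
  then (C | K | ~P) forces C = True.
  then (~A | ~C | ~Q) forces Q = False.
  then (D | ~H | Q | ~R) forces H = False.
All clauses satisfied.

D = False; P = True; N = False; A = True; C = True; Q = False; H = False; K = False; R = True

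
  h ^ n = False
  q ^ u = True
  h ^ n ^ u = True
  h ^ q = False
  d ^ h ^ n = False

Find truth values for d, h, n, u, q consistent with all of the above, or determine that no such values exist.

d = False, h = False, n = False, u = True, q = False

h ^ n = F ^ F = False ✓
q ^ u = F ^ T = True ✓
h ^ n ^ u = F ^ F ^ T = True ✓
h ^ q = F ^ F = False ✓
d ^ h ^ n = F ^ F ^ F = False ✓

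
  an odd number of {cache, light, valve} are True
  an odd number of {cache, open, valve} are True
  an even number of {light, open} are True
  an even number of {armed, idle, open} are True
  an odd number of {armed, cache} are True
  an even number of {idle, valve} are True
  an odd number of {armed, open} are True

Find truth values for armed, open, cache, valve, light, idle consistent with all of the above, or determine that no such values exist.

armed = True; open = False; cache = False; valve = True; light = False; idle = True

{cache, light, valve}: 1 true → odd ✓
{cache, open, valve}: 1 true → odd ✓
{light, open}: 0 true → even ✓
{armed, idle, open}: 2 true → even ✓
{armed, cache}: 1 true → odd ✓
{idle, valve}: 2 true → even ✓
{armed, open}: 1 true → odd ✓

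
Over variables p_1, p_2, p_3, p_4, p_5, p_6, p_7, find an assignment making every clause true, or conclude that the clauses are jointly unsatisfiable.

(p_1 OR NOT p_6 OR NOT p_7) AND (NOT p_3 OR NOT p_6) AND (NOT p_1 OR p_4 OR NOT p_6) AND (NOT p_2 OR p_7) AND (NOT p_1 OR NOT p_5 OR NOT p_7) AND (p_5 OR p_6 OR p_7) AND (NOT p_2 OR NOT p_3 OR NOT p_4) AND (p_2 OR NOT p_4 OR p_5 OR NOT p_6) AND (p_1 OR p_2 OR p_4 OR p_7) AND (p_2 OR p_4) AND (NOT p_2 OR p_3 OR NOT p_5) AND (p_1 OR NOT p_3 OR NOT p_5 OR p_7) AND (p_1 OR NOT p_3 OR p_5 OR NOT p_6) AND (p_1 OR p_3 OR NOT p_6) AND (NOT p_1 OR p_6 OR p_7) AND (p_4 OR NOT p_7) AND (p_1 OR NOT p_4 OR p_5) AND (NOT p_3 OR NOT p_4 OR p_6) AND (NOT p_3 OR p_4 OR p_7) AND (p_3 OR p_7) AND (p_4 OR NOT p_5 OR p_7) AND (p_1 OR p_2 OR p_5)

p_1 = True; p_2 = True; p_3 = False; p_4 = True; p_5 = False; p_6 = False; p_7 = True

Set p_1 = True.
Set p_2 = True.
  then (NOT p_2 OR p_7) forces p_7 = True.
  then (NOT p_1 OR NOT p_5 OR NOT p_7) forces p_5 = False.
  then (p_4 OR NOT p_7) forces p_4 = True.
  then (NOT p_2 OR NOT p_3 OR NOT p_4) forces p_3 = False.
Set p_6 = False.
All clauses satisfied.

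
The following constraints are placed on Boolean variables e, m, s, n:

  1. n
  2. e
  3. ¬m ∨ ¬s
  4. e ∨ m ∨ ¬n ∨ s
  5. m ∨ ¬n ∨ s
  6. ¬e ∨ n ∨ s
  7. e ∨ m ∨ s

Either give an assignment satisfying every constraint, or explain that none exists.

Unit clause (n) forces n = True.
Unit clause (e) forces e = True.
Set m = False.
  then (m ∨ ¬n ∨ s) forces s = True.
All clauses satisfied.

e: True, m: False, s: True, n: True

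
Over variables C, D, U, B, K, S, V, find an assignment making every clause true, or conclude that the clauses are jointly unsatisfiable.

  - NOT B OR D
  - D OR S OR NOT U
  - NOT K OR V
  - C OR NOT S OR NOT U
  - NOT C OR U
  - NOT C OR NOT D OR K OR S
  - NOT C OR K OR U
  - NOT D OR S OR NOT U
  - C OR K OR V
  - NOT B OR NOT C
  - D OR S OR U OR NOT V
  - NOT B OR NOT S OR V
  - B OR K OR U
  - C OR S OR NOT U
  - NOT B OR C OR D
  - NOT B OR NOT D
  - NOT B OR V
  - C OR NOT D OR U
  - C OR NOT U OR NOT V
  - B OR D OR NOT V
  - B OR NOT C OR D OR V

Set C = True.
  then (NOT C OR U) forces U = True.
  then (NOT B OR NOT C) forces B = False.
Set D = True.
  then (NOT D OR S OR NOT U) forces S = True.
Set K = False.
Set V = True.
All clauses satisfied.

C = True, D = True, U = True, B = False, K = False, S = True, V = True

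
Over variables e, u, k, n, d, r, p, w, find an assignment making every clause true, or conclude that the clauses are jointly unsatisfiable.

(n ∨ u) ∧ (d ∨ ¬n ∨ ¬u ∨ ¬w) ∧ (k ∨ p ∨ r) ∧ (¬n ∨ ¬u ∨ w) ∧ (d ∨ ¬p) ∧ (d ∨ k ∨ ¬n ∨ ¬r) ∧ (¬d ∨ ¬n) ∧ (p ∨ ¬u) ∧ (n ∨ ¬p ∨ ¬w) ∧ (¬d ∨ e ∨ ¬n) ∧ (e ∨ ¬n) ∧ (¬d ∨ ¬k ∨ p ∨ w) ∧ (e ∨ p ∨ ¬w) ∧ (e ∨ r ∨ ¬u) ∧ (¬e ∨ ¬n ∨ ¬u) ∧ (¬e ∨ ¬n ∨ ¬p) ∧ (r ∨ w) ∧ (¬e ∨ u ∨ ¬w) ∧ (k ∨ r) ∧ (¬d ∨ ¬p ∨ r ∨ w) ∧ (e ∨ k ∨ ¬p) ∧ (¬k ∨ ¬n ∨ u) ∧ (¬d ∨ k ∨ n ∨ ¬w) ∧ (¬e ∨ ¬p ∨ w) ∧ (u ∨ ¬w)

Set e = False.
  then (e ∨ ¬n) forces n = False.
  then (n ∨ u) forces u = True.
  then (p ∨ ¬u) forces p = True.
  then (n ∨ ¬p ∨ ¬w) forces w = False.
  then (e ∨ r ∨ ¬u) forces r = True.
  then (e ∨ k ∨ ¬p) forces k = True.
  then (d ∨ ¬p) forces d = True.
All clauses satisfied.

e=F; u=T; k=T; n=F; d=T; r=T; p=T; w=F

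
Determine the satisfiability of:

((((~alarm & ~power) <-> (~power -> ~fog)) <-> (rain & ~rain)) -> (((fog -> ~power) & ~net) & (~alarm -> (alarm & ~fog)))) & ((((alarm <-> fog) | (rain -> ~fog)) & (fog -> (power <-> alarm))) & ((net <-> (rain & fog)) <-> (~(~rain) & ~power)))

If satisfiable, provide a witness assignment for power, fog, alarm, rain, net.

power=F, fog=F, alarm=F, rain=F, net=T

  (((~alarm & ~power) <-> (~power -> ~fog)) <-> (rain & ~rain)) -> (((fog -> ~power) & ~net) & (~alarm -> (alarm & ~fog))) = True
    ((~alarm & ~power) <-> (~power -> ~fog)) <-> (rain & ~rain) = False
      (~alarm & ~power) <-> (~power -> ~fog) = True
        ~alarm & ~power = True
          ~alarm = True
          ~power = True
        ~power -> ~fog = True
          ~power = True
          ~fog = True
      rain & ~rain = False
        ~rain = True
    ((fog -> ~power) & ~net) & (~alarm -> (alarm & ~fog)) = False
      (fog -> ~power) & ~net = False
        fog -> ~power = True
          ~power = True
        ~net = False
      ~alarm -> (alarm & ~fog) = False
        ~alarm = True
        alarm & ~fog = False
          ~fog = True
  (((alarm <-> fog) | (rain -> ~fog)) & (fog -> (power <-> alarm))) & ((net <-> (rain & fog)) <-> (~(~rain) & ~power)) = True
    ((alarm <-> fog) | (rain -> ~fog)) & (fog -> (power <-> alarm)) = True
      (alarm <-> fog) | (rain -> ~fog) = True
        alarm <-> fog = True
        rain -> ~fog = True
          ~fog = True
      fog -> (power <-> alarm) = True
        power <-> alarm = True
    (net <-> (rain & fog)) <-> (~(~rain) & ~power) = True
      net <-> (rain & fog) = False
        rain & fog = False
      ~(~rain) & ~power = False
        ~(~rain) = False
          ~rain = True
        ~power = True
Both conjuncts True, so the formula holds.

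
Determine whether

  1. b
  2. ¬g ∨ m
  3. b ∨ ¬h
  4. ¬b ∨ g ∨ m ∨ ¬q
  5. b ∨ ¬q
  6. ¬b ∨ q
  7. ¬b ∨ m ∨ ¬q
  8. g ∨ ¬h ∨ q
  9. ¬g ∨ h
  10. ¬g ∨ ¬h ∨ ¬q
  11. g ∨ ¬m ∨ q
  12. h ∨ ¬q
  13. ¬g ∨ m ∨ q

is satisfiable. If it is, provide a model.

q = True; h = True; b = True; m = True; g = False

Unit clause (b) forces b = True.
In (¬b ∨ q) only q is left, so q = True.
In (¬b ∨ m ∨ ¬q) only m is left, so m = True.
In (h ∨ ¬q) only h is left, so h = True.
In (¬g ∨ ¬h ∨ ¬q) only ¬g is left, so g = False.
All clauses satisfied.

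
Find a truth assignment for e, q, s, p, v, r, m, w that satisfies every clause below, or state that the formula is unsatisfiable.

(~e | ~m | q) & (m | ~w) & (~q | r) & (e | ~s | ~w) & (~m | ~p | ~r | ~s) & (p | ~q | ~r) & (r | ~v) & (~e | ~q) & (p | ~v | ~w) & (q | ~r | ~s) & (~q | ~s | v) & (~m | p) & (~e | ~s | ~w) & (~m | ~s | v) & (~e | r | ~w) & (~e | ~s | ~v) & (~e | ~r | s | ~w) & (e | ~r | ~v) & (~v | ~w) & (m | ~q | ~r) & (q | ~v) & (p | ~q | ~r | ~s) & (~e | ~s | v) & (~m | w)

Set e = True.
  then (~e | ~q) forces q = False.
  then (q | ~v) forces v = False.
  then (~e | ~s | v) forces s = False.
  then (~e | ~m | q) forces m = False.
  then (m | ~w) forces w = False.
Set p = False.
Set r = True.
All clauses satisfied.

e = True; q = False; s = False; p = False; v = False; r = True; m = False; w = False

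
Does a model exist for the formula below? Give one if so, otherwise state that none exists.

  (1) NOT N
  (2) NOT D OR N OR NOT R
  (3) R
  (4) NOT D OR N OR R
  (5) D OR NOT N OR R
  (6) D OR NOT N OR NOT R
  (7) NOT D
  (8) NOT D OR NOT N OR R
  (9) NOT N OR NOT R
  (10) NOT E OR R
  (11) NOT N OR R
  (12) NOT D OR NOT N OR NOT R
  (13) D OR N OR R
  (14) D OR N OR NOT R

Case R = True:
  (NOT N) forces N = False.
  (NOT D OR N OR NOT R) forces D = False.
  Clause (D OR N OR NOT R) is falsified — contradiction.
Case R = False:
  Clause (R) is falsified — contradiction.
Both cases fail, so the formula is unsatisfiable.

No satisfying assignment exists.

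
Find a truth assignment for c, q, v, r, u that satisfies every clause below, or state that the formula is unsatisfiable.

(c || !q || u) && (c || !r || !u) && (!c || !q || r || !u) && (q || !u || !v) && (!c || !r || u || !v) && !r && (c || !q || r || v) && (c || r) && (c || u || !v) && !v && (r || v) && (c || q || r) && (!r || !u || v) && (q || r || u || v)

UNSATISFIABLE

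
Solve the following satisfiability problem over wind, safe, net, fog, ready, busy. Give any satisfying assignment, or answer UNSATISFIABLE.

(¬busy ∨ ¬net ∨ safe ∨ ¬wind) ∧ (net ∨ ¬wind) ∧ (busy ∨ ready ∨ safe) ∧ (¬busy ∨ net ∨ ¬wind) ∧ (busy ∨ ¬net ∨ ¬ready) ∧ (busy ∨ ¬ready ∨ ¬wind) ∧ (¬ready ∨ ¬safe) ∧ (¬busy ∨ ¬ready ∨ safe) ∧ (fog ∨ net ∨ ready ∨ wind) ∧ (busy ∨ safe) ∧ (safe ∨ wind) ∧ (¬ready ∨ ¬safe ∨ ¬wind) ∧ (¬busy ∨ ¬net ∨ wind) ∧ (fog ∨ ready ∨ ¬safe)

wind = True, safe = True, net = True, fog = True, ready = False, busy = False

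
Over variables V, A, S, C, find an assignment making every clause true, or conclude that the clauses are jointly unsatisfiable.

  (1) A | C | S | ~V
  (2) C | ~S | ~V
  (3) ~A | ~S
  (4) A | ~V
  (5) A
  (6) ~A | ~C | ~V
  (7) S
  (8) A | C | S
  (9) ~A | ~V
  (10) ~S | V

The formula is unsatisfiable.

Case A = True:
  (~A | ~S) forces S = False.
  Clause (S) is falsified — contradiction.
Case A = False:
  Clause (A) is falsified — contradiction.
Both cases fail, so the formula is unsatisfiable.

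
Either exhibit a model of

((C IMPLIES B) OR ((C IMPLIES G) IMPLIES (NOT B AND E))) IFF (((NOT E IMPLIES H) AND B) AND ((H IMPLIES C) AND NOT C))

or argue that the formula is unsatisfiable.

B: False, E: False, C: True, H: True, G: True

  ((C IMPLIES B) OR ((C IMPLIES G) IMPLIES (NOT B AND E))) IFF (((NOT E IMPLIES H) AND B) AND ((H IMPLIES C) AND NOT C)) = True
    (C IMPLIES B) OR ((C IMPLIES G) IMPLIES (NOT B AND E)) = False
      C IMPLIES B = False
      (C IMPLIES G) IMPLIES (NOT B AND E) = False
        C IMPLIES G = True
        NOT B AND E = False
          NOT B = True
    ((NOT E IMPLIES H) AND B) AND ((H IMPLIES C) AND NOT C) = False
      (NOT E IMPLIES H) AND B = False
        NOT E IMPLIES H = True
          NOT E = True
      (H IMPLIES C) AND NOT C = False
        H IMPLIES C = True
        NOT C = False
The formula evaluates to True.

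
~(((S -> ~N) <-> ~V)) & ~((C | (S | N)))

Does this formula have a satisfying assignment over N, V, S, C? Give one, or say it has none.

N=F, V=T, S=F, C=F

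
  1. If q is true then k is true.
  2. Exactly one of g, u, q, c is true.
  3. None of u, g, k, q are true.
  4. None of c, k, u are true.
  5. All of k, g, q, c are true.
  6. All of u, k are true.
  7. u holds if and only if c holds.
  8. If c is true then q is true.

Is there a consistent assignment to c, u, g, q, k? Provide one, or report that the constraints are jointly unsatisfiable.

Case c = True:
  Constraint (4) is violated (c=T) — contradiction.
Case c = False:
  Constraint (5) is violated (c=F) — contradiction.
Both cases fail — unsatisfiable.

The formula is unsatisfiable.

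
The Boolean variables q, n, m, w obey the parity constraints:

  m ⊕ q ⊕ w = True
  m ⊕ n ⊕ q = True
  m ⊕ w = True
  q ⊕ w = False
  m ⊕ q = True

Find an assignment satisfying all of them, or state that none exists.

q = False; n = False; m = True; w = False

m ⊕ q ⊕ w = T ⊕ F ⊕ F = True ✓
m ⊕ n ⊕ q = T ⊕ F ⊕ F = True ✓
m ⊕ w = T ⊕ F = True ✓
q ⊕ w = F ⊕ F = False ✓
m ⊕ q = T ⊕ F = True ✓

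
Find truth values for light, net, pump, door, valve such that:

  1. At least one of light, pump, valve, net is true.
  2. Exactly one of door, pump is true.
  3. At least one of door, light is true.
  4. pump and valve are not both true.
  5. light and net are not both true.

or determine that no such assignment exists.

light = True, net = False, pump = False, door = True, valve = True

  (1) {light, pump, valve, net}: 2 true — at least one ✓
  (2) {door, pump}: 1 true — exactly one ✓
  (3) {door, light}: 2 true — at least one ✓
  (4) pump=F, valve=T — not both ✓
  (5) light=T, net=F — not both ✓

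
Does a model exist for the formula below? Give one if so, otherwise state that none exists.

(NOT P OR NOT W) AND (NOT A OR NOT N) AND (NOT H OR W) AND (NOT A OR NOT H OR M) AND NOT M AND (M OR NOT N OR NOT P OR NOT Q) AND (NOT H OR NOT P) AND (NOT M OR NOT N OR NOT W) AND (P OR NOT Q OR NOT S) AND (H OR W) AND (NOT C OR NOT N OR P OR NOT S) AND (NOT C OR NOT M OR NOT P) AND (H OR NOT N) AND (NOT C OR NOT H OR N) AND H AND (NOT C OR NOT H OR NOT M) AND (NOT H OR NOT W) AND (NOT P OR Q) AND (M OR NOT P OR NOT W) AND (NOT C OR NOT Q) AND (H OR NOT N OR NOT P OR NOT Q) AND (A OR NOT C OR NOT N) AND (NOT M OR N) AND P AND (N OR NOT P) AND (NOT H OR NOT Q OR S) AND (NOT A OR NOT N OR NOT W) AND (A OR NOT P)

Unsatisfiable — no assignment works.

Case H = True:
  (NOT H OR W) forces W = True.
  Clause (NOT H OR NOT W) is falsified — contradiction.
Case H = False:
  Clause (H) is falsified — contradiction.
Both cases fail, so the formula is unsatisfiable.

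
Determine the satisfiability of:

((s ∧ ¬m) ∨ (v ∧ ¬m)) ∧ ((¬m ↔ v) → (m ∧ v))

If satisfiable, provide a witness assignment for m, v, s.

m = False, v = False, s = True

  (s ∧ ¬m) ∨ (v ∧ ¬m) = True
    s ∧ ¬m = True
      ¬m = True
    v ∧ ¬m = False
      ¬m = True
  (¬m ↔ v) → (m ∧ v) = True
    ¬m ↔ v = False
      ¬m = True
    m ∧ v = False
Both conjuncts True, so the formula holds.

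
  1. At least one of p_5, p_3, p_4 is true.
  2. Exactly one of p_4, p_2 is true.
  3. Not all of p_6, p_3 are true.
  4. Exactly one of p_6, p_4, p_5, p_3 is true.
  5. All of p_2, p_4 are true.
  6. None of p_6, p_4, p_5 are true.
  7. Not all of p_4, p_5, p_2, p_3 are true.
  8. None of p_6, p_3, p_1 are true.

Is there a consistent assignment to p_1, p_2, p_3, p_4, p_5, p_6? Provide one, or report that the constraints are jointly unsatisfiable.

Case p_4 = True:
  Constraint (6) is violated (p_4=T) — contradiction.
Case p_4 = False:
  Constraint (5) is violated (p_4=F) — contradiction.
Both cases fail — unsatisfiable.

No satisfying assignment exists.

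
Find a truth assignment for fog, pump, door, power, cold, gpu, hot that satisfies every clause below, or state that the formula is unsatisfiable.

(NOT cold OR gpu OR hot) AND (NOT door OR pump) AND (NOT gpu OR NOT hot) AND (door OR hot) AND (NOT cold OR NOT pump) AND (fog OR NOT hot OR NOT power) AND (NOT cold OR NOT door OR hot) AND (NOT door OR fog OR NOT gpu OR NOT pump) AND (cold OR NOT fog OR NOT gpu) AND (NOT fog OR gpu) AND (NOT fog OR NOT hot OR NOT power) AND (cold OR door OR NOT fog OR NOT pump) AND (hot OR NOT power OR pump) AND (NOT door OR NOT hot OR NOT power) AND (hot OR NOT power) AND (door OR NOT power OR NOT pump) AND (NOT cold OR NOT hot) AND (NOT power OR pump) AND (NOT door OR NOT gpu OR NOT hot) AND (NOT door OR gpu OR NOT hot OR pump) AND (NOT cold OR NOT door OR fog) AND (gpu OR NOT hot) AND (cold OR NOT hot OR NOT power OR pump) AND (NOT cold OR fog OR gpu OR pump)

fog: False, pump: True, door: True, power: False, cold: False, gpu: False, hot: False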